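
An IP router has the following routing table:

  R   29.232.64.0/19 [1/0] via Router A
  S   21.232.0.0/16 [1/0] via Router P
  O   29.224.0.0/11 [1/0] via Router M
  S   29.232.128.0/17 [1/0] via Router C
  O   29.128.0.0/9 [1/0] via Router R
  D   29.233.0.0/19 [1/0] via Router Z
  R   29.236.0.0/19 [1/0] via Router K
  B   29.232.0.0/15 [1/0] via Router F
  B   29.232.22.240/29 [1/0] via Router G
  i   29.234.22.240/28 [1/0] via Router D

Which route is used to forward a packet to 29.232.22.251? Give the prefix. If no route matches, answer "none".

Entries matching 29.232.22.251:
  29.128.0.0/9 (29.128.0.0 - 29.255.255.255)
  29.224.0.0/11 (29.224.0.0 - 29.255.255.255)
  29.232.0.0/15 (29.232.0.0 - 29.233.255.255)
Most specific is 29.232.0.0/15.

29.232.0.0/15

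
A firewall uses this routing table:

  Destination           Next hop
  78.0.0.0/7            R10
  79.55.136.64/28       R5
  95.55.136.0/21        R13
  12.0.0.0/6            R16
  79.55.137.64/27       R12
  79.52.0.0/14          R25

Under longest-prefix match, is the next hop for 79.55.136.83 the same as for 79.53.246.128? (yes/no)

79.55.136.83: longest match 79.52.0.0/14 -> R25
79.53.246.128: longest match 79.52.0.0/14 -> R25

yes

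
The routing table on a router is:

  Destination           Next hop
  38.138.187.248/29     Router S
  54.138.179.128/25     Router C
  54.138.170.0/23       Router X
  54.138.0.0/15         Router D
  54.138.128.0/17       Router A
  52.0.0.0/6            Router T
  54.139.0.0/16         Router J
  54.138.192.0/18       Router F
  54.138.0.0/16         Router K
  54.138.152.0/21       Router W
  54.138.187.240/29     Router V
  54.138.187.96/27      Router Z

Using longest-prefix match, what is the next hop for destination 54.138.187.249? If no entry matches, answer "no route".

Routes whose prefix contains 54.138.187.249:
  52.0.0.0/6 (52.0.0.0 - 55.255.255.255) -> Router T
  54.138.0.0/15 (54.138.0.0 - 54.139.255.255) -> Router D
  54.138.0.0/16 (54.138.0.0 - 54.138.255.255) -> Router K
  54.138.128.0/17 (54.138.128.0 - 54.138.255.255) -> Router A
More-specific entries that do NOT match:
  38.138.187.248/29 (38.138.187.248 - 38.138.187.255) does not contain 54.138.187.249
  54.138.187.240/29 (54.138.187.240 - 54.138.187.247) does not contain 54.138.187.249
  54.138.187.96/27 (54.138.187.96 - 54.138.187.127) does not contain 54.138.187.249
  54.138.179.128/25 (54.138.179.128 - 54.138.179.255) does not contain 54.138.187.249
  54.138.170.0/23 (54.138.170.0 - 54.138.171.255) does not contain 54.138.187.249
  54.138.152.0/21 (54.138.152.0 - 54.138.159.255) does not contain 54.138.187.249
  54.138.192.0/18 (54.138.192.0 - 54.138.255.255) does not contain 54.138.187.249
Longest matching prefix is /17 -> next hop Router A.

Router A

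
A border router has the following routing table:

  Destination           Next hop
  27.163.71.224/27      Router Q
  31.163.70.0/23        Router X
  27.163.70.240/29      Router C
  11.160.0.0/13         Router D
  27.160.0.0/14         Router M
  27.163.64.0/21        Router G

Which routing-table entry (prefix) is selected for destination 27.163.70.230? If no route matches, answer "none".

27.163.64.0/21

Entries matching 27.163.70.230:
  27.160.0.0/14 (27.160.0.0 - 27.163.255.255)
  27.163.64.0/21 (27.163.64.0 - 27.163.71.255)
Most specific is 27.163.64.0/21.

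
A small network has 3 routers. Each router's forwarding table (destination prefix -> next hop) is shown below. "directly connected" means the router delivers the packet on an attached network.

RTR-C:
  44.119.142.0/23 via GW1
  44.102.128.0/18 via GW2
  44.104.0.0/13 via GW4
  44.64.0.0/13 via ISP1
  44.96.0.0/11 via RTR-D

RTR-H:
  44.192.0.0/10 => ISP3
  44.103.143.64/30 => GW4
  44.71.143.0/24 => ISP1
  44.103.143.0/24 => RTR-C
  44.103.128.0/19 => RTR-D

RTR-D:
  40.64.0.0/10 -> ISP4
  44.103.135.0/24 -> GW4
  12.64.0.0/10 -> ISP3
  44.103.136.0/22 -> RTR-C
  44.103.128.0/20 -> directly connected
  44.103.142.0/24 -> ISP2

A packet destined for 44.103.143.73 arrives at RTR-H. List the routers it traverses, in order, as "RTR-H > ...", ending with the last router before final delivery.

At RTR-H: longest match for 44.103.143.73 is 44.103.143.0/24 -> RTR-C
At RTR-C: longest match for 44.103.143.73 is 44.96.0.0/11 -> RTR-D
At RTR-D: longest match for 44.103.143.73 is 44.103.128.0/20 -> directly connected

RTR-H > RTR-C > RTR-D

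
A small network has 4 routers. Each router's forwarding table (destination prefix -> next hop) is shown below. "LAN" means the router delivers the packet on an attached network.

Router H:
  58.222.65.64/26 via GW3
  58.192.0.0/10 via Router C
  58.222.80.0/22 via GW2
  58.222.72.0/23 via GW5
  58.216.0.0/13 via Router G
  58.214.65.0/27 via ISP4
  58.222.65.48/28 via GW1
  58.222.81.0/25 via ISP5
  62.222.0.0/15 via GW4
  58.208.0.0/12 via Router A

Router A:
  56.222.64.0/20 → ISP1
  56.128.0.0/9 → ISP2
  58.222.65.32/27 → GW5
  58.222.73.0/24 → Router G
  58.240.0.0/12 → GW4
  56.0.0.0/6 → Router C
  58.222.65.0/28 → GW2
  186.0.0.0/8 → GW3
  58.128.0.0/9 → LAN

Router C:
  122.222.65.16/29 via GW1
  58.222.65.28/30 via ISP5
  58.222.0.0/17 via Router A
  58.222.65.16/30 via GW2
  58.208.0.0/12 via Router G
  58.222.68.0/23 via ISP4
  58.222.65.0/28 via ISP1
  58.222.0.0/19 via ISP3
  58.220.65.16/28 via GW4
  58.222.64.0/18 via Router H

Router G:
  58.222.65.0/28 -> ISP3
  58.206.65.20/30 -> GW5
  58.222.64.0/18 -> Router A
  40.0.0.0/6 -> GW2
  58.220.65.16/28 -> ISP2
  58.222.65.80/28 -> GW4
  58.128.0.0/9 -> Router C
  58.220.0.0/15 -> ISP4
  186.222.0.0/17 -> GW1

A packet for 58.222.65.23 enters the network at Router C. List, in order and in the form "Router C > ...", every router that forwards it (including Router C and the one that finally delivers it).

Router C > Router H > Router G > Router A

At Router C: longest match for 58.222.65.23 is 58.222.64.0/18 -> Router H
At Router H: longest match for 58.222.65.23 is 58.216.0.0/13 -> Router G
At Router G: longest match for 58.222.65.23 is 58.222.64.0/18 -> Router A
At Router A: longest match for 58.222.65.23 is 58.128.0.0/9 -> LAN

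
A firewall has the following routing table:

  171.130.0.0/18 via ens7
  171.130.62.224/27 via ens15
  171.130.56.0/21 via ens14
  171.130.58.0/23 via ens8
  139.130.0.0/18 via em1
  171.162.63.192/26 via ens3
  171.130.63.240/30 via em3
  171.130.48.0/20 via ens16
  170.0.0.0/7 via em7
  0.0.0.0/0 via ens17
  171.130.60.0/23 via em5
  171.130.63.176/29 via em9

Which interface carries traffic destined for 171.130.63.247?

ens14

Routes whose prefix contains 171.130.63.247:
  0.0.0.0/0 (default, matches everything) -> ens17
  170.0.0.0/7 (170.0.0.0 - 171.255.255.255) -> em7
  171.130.0.0/18 (171.130.0.0 - 171.130.63.255) -> ens7
  171.130.48.0/20 (171.130.48.0 - 171.130.63.255) -> ens16
  171.130.56.0/21 (171.130.56.0 - 171.130.63.255) -> ens14
More-specific entries that do NOT match:
  171.130.63.240/30 (171.130.63.240 - 171.130.63.243) does not contain 171.130.63.247
  171.130.63.176/29 (171.130.63.176 - 171.130.63.183) does not contain 171.130.63.247
  171.130.62.224/27 (171.130.62.224 - 171.130.62.255) does not contain 171.130.63.247
  171.162.63.192/26 (171.162.63.192 - 171.162.63.255) does not contain 171.130.63.247
  171.130.58.0/23 (171.130.58.0 - 171.130.59.255) does not contain 171.130.63.247
  171.130.60.0/23 (171.130.60.0 - 171.130.61.255) does not contain 171.130.63.247
Longest matching prefix is /21 -> interface ens14.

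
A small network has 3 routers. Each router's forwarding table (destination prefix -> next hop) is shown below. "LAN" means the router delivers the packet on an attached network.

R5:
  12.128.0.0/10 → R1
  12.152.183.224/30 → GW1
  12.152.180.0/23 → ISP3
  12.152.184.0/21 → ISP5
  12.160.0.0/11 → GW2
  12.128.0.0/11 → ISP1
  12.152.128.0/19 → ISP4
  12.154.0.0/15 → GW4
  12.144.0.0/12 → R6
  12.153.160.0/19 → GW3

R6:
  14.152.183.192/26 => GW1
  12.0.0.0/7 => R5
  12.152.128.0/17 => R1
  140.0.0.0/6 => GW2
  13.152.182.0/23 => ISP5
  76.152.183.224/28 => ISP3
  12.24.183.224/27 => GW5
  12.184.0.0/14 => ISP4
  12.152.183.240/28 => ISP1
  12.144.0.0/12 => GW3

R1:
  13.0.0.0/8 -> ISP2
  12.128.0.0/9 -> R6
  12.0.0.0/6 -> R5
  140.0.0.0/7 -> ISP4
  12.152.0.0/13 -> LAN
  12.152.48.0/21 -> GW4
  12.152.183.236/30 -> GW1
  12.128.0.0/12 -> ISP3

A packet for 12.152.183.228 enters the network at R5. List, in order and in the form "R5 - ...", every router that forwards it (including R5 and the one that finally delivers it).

R5 - R6 - R1

At R5: longest match for 12.152.183.228 is 12.144.0.0/12 -> R6
At R6: longest match for 12.152.183.228 is 12.152.128.0/17 -> R1
At R1: longest match for 12.152.183.228 is 12.152.0.0/13 -> LAN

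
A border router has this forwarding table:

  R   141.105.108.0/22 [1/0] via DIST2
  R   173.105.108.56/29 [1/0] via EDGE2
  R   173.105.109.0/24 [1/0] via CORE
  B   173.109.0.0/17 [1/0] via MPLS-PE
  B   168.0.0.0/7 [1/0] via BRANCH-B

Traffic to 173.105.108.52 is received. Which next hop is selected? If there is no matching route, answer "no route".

no route

No entry's prefix contains 173.105.108.52; there is no default route.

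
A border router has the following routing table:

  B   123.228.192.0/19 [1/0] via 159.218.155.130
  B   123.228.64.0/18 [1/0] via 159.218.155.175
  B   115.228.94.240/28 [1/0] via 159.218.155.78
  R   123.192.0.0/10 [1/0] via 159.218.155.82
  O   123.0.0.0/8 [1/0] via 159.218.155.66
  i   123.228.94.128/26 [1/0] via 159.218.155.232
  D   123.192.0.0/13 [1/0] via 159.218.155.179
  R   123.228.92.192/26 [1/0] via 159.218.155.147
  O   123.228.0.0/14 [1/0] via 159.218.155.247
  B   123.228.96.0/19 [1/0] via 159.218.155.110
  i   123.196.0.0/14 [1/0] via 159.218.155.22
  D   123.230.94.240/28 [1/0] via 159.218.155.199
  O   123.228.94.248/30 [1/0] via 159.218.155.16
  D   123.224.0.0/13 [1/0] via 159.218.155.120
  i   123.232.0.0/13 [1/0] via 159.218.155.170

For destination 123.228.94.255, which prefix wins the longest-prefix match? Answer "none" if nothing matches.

123.228.64.0/18

Entries matching 123.228.94.255:
  123.0.0.0/8 (123.0.0.0 - 123.255.255.255)
  123.192.0.0/10 (123.192.0.0 - 123.255.255.255)
  123.224.0.0/13 (123.224.0.0 - 123.231.255.255)
  123.228.0.0/14 (123.228.0.0 - 123.231.255.255)
  123.228.64.0/18 (123.228.64.0 - 123.228.127.255)
Most specific is 123.228.64.0/18.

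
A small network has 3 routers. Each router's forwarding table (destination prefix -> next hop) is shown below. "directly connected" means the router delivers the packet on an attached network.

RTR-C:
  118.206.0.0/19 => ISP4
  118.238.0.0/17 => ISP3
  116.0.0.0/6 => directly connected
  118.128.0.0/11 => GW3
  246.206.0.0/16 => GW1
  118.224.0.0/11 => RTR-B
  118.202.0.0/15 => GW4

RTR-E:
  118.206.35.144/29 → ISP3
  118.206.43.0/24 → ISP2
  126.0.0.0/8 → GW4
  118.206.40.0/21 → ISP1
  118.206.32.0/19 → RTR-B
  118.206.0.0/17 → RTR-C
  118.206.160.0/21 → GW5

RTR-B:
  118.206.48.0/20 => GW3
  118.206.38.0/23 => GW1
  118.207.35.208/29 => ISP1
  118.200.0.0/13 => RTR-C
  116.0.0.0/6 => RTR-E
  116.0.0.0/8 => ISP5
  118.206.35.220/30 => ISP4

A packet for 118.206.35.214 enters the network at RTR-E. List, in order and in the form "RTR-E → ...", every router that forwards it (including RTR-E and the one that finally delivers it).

At RTR-E: longest match for 118.206.35.214 is 118.206.32.0/19 -> RTR-B
At RTR-B: longest match for 118.206.35.214 is 118.200.0.0/13 -> RTR-C
At RTR-C: longest match for 118.206.35.214 is 116.0.0.0/6 -> directly connected

RTR-E → RTR-B → RTR-C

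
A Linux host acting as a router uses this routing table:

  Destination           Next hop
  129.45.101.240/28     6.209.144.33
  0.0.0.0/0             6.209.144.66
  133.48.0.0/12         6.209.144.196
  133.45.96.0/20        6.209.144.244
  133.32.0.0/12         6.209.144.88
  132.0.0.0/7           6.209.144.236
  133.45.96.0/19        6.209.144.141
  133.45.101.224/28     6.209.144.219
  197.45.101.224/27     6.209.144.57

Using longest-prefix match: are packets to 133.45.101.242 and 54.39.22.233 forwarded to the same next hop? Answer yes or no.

no

133.45.101.242: longest match 133.45.96.0/20 -> 6.209.144.244
54.39.22.233: longest match 0.0.0.0/0 -> 6.209.144.66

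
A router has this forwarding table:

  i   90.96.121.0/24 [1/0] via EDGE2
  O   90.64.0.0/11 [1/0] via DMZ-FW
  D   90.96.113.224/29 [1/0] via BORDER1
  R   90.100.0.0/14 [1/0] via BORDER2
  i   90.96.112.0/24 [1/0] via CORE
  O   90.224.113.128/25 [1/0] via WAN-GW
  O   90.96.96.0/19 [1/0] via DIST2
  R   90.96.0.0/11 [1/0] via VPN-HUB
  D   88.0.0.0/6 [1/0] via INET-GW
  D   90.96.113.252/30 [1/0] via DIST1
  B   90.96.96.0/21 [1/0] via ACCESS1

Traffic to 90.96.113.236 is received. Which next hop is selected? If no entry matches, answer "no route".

DIST2

Routes whose prefix contains 90.96.113.236:
  88.0.0.0/6 (88.0.0.0 - 91.255.255.255) -> INET-GW
  90.96.0.0/11 (90.96.0.0 - 90.127.255.255) -> VPN-HUB
  90.96.96.0/19 (90.96.96.0 - 90.96.127.255) -> DIST2
More-specific entries that do NOT match:
  90.96.113.252/30 (90.96.113.252 - 90.96.113.255) does not contain 90.96.113.236
  90.96.113.224/29 (90.96.113.224 - 90.96.113.231) does not contain 90.96.113.236
  90.224.113.128/25 (90.224.113.128 - 90.224.113.255) does not contain 90.96.113.236
  90.96.121.0/24 (90.96.121.0 - 90.96.121.255) does not contain 90.96.113.236
  90.96.112.0/24 (90.96.112.0 - 90.96.112.255) does not contain 90.96.113.236
  90.96.96.0/21 (90.96.96.0 - 90.96.103.255) does not contain 90.96.113.236
Longest matching prefix is /19 -> next hop DIST2.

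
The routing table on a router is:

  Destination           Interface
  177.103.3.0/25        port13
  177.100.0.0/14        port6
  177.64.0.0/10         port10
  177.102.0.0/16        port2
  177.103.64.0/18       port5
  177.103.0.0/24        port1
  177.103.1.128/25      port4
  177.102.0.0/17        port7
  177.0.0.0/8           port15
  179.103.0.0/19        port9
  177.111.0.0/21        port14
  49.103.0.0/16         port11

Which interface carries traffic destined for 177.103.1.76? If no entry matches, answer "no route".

port6

Routes whose prefix contains 177.103.1.76:
  177.0.0.0/8 (177.0.0.0 - 177.255.255.255) -> port15
  177.64.0.0/10 (177.64.0.0 - 177.127.255.255) -> port10
  177.100.0.0/14 (177.100.0.0 - 177.103.255.255) -> port6
More-specific entries that do NOT match:
  177.103.3.0/25 (177.103.3.0 - 177.103.3.127) does not contain 177.103.1.76
  177.103.1.128/25 (177.103.1.128 - 177.103.1.255) does not contain 177.103.1.76
  177.103.0.0/24 (177.103.0.0 - 177.103.0.255) does not contain 177.103.1.76
  177.111.0.0/21 (177.111.0.0 - 177.111.7.255) does not contain 177.103.1.76
  179.103.0.0/19 (179.103.0.0 - 179.103.31.255) does not contain 177.103.1.76
  177.103.64.0/18 (177.103.64.0 - 177.103.127.255) does not contain 177.103.1.76
  177.102.0.0/17 (177.102.0.0 - 177.102.127.255) does not contain 177.103.1.76
  177.102.0.0/16 (177.102.0.0 - 177.102.255.255) does not contain 177.103.1.76
  49.103.0.0/16 (49.103.0.0 - 49.103.255.255) does not contain 177.103.1.76
Longest matching prefix is /14 -> interface port6.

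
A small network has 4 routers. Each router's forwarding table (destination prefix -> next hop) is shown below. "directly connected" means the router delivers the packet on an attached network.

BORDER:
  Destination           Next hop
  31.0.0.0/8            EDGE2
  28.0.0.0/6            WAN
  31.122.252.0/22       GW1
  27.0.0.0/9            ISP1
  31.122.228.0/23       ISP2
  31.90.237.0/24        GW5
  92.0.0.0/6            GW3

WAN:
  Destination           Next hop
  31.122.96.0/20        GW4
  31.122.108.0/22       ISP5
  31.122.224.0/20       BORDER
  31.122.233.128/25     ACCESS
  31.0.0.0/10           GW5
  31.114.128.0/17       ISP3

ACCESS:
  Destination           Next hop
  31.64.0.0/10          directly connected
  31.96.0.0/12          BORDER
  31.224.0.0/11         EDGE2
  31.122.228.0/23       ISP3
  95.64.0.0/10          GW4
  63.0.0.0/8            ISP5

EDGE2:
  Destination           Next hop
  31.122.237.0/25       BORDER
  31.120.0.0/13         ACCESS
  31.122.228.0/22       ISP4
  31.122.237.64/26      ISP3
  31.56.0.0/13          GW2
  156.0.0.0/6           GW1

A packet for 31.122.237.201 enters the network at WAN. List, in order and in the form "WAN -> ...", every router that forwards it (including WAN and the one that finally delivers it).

At WAN: longest match for 31.122.237.201 is 31.122.224.0/20 -> BORDER
At BORDER: longest match for 31.122.237.201 is 31.0.0.0/8 -> EDGE2
At EDGE2: longest match for 31.122.237.201 is 31.120.0.0/13 -> ACCESS
At ACCESS: longest match for 31.122.237.201 is 31.64.0.0/10 -> directly connected

WAN -> BORDER -> EDGE2 -> ACCESS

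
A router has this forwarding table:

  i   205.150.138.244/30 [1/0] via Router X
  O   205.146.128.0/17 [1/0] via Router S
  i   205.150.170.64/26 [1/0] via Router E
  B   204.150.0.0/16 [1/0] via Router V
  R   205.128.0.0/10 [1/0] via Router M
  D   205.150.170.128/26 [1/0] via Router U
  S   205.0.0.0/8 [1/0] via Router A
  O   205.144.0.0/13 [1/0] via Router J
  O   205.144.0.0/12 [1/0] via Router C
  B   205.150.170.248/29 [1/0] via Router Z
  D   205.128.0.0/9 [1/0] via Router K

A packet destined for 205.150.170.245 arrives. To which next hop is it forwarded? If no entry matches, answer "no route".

Routes whose prefix contains 205.150.170.245:
  205.0.0.0/8 (205.0.0.0 - 205.255.255.255) -> Router A
  205.128.0.0/9 (205.128.0.0 - 205.255.255.255) -> Router K
  205.128.0.0/10 (205.128.0.0 - 205.191.255.255) -> Router M
  205.144.0.0/12 (205.144.0.0 - 205.159.255.255) -> Router C
  205.144.0.0/13 (205.144.0.0 - 205.151.255.255) -> Router J
More-specific entries that do NOT match:
  205.150.138.244/30 (205.150.138.244 - 205.150.138.247) does not contain 205.150.170.245
  205.150.170.248/29 (205.150.170.248 - 205.150.170.255) does not contain 205.150.170.245
  205.150.170.64/26 (205.150.170.64 - 205.150.170.127) does not contain 205.150.170.245
  205.150.170.128/26 (205.150.170.128 - 205.150.170.191) does not contain 205.150.170.245
  205.146.128.0/17 (205.146.128.0 - 205.146.255.255) does not contain 205.150.170.245
  204.150.0.0/16 (204.150.0.0 - 204.150.255.255) does not contain 205.150.170.245
Longest matching prefix is /13 -> next hop Router J.

Router J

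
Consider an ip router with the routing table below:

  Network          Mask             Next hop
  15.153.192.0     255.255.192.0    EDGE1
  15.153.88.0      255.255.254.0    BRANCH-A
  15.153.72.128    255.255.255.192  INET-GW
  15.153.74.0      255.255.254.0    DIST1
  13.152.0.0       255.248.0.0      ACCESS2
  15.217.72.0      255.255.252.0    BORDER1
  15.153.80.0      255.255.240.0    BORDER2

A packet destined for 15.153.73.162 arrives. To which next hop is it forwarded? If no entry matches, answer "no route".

no route

No entry's prefix contains 15.153.73.162; there is no default route.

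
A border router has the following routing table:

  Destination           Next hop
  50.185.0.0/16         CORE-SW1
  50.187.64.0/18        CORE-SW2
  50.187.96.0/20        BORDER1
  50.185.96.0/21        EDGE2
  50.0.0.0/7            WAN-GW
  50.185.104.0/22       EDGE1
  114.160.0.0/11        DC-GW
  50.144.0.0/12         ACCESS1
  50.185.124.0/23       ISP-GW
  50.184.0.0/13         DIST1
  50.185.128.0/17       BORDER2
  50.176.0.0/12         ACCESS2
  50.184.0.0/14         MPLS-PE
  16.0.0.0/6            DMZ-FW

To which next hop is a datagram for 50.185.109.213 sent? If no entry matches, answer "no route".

Routes whose prefix contains 50.185.109.213:
  50.0.0.0/7 (50.0.0.0 - 51.255.255.255) -> WAN-GW
  50.176.0.0/12 (50.176.0.0 - 50.191.255.255) -> ACCESS2
  50.184.0.0/13 (50.184.0.0 - 50.191.255.255) -> DIST1
  50.184.0.0/14 (50.184.0.0 - 50.187.255.255) -> MPLS-PE
  50.185.0.0/16 (50.185.0.0 - 50.185.255.255) -> CORE-SW1
More-specific entries that do NOT match:
  50.185.124.0/23 (50.185.124.0 - 50.185.125.255) does not contain 50.185.109.213
  50.185.104.0/22 (50.185.104.0 - 50.185.107.255) does not contain 50.185.109.213
  50.185.96.0/21 (50.185.96.0 - 50.185.103.255) does not contain 50.185.109.213
  50.187.96.0/20 (50.187.96.0 - 50.187.111.255) does not contain 50.185.109.213
  50.187.64.0/18 (50.187.64.0 - 50.187.127.255) does not contain 50.185.109.213
  50.185.128.0/17 (50.185.128.0 - 50.185.255.255) does not contain 50.185.109.213
Longest matching prefix is /16 -> next hop CORE-SW1.

CORE-SW1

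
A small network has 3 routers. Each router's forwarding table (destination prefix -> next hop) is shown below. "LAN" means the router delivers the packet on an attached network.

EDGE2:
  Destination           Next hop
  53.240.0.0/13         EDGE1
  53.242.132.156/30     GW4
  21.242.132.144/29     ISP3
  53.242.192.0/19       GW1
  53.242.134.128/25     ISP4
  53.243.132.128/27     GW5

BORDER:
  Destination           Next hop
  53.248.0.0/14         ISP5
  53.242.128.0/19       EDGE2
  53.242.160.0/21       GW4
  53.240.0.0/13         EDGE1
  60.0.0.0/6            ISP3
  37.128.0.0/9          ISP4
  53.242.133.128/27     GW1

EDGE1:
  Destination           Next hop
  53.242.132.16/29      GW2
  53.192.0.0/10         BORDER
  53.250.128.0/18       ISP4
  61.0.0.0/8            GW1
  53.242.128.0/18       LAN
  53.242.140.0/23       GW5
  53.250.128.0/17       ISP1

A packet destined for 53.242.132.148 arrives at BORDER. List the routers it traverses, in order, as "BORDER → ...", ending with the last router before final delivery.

BORDER → EDGE2 → EDGE1

At BORDER: longest match for 53.242.132.148 is 53.242.128.0/19 -> EDGE2
At EDGE2: longest match for 53.242.132.148 is 53.240.0.0/13 -> EDGE1
At EDGE1: longest match for 53.242.132.148 is 53.242.128.0/18 -> LAN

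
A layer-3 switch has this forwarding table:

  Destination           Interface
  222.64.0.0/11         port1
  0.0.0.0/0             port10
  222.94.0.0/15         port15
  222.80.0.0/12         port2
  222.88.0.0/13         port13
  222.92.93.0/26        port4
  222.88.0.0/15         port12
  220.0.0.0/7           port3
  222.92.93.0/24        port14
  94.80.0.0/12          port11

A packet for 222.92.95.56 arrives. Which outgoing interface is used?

port13

Routes whose prefix contains 222.92.95.56:
  0.0.0.0/0 (default, matches everything) -> port10
  222.64.0.0/11 (222.64.0.0 - 222.95.255.255) -> port1
  222.80.0.0/12 (222.80.0.0 - 222.95.255.255) -> port2
  222.88.0.0/13 (222.88.0.0 - 222.95.255.255) -> port13
More-specific entries that do NOT match:
  222.92.93.0/26 (222.92.93.0 - 222.92.93.63) does not contain 222.92.95.56
  222.92.93.0/24 (222.92.93.0 - 222.92.93.255) does not contain 222.92.95.56
  222.94.0.0/15 (222.94.0.0 - 222.95.255.255) does not contain 222.92.95.56
  222.88.0.0/15 (222.88.0.0 - 222.89.255.255) does not contain 222.92.95.56
Longest matching prefix is /13 -> interface port13.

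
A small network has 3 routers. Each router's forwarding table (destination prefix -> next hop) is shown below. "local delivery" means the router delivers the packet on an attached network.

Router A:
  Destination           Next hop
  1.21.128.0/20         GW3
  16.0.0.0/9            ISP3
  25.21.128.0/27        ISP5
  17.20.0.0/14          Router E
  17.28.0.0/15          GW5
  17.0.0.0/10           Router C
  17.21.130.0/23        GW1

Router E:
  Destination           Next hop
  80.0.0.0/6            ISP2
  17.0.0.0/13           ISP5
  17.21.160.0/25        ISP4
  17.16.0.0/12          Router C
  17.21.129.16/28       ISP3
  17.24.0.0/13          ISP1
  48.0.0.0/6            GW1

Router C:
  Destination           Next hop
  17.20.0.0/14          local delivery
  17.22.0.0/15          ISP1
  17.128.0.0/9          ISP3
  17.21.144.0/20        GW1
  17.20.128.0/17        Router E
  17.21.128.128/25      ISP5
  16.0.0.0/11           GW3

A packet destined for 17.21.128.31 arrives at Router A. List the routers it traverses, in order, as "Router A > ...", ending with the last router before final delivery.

Router A > Router E > Router C

At Router A: longest match for 17.21.128.31 is 17.20.0.0/14 -> Router E
At Router E: longest match for 17.21.128.31 is 17.16.0.0/12 -> Router C
At Router C: longest match for 17.21.128.31 is 17.20.0.0/14 -> local delivery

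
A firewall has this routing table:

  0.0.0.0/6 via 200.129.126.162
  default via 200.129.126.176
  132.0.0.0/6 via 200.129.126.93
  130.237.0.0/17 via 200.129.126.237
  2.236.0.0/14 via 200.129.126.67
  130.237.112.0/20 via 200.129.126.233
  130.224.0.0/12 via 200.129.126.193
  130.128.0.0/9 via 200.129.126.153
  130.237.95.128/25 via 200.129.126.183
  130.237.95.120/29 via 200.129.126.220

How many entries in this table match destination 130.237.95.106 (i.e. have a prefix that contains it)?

4

Prefixes containing 130.237.95.106:
  0.0.0.0/0 (default, matches everything)
  130.128.0.0/9 (130.128.0.0 - 130.255.255.255)
  130.224.0.0/12 (130.224.0.0 - 130.239.255.255)
  130.237.0.0/17 (130.237.0.0 - 130.237.127.255)
Total matching entries: 4.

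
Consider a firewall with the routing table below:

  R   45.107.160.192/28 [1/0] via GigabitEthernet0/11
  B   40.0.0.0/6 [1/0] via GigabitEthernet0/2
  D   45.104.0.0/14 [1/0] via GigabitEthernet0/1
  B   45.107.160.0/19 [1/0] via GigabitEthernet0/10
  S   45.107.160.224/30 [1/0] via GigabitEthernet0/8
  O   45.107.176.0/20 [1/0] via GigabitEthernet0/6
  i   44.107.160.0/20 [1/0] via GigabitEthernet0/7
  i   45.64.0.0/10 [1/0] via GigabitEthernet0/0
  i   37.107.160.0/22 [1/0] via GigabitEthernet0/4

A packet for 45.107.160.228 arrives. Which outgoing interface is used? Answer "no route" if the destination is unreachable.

Routes whose prefix contains 45.107.160.228:
  45.64.0.0/10 (45.64.0.0 - 45.127.255.255) -> GigabitEthernet0/0
  45.104.0.0/14 (45.104.0.0 - 45.107.255.255) -> GigabitEthernet0/1
  45.107.160.0/19 (45.107.160.0 - 45.107.191.255) -> GigabitEthernet0/10
More-specific entries that do NOT match:
  45.107.160.224/30 (45.107.160.224 - 45.107.160.227) does not contain 45.107.160.228
  45.107.160.192/28 (45.107.160.192 - 45.107.160.207) does not contain 45.107.160.228
  37.107.160.0/22 (37.107.160.0 - 37.107.163.255) does not contain 45.107.160.228
  45.107.176.0/20 (45.107.176.0 - 45.107.191.255) does not contain 45.107.160.228
  44.107.160.0/20 (44.107.160.0 - 44.107.175.255) does not contain 45.107.160.228
Longest matching prefix is /19 -> interface GigabitEthernet0/10.

GigabitEthernet0/10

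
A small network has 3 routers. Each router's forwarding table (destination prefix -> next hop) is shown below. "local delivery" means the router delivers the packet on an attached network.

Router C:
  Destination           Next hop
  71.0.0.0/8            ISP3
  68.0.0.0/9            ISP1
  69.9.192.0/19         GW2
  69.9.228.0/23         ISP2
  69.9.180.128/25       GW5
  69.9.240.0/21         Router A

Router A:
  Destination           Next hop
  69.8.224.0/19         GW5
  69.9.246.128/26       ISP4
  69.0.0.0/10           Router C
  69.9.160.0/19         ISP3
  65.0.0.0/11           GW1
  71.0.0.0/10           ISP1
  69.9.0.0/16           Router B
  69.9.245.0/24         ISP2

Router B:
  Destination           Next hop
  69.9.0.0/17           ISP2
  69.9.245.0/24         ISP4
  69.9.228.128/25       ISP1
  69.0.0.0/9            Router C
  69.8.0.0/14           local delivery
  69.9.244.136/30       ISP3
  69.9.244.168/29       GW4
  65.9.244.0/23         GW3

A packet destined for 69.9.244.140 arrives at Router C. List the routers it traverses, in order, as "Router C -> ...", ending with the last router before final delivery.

Router C -> Router A -> Router B

At Router C: longest match for 69.9.244.140 is 69.9.240.0/21 -> Router A
At Router A: longest match for 69.9.244.140 is 69.9.0.0/16 -> Router B
At Router B: longest match for 69.9.244.140 is 69.8.0.0/14 -> local delivery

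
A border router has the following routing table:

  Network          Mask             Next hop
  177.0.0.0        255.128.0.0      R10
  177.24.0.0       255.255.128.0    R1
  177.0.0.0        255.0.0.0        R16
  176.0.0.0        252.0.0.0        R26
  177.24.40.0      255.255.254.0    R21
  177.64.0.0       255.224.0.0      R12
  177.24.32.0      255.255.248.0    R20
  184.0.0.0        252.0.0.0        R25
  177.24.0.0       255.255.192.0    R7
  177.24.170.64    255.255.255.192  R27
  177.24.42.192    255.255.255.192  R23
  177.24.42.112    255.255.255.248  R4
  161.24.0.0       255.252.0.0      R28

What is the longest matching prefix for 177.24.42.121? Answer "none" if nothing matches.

Entries matching 177.24.42.121:
  176.0.0.0/6 (176.0.0.0 - 179.255.255.255)
  177.0.0.0/8 (177.0.0.0 - 177.255.255.255)
  177.0.0.0/9 (177.0.0.0 - 177.127.255.255)
  177.24.0.0/17 (177.24.0.0 - 177.24.127.255)
  177.24.0.0/18 (177.24.0.0 - 177.24.63.255)
Most specific is 177.24.0.0/18.

177.24.0.0/18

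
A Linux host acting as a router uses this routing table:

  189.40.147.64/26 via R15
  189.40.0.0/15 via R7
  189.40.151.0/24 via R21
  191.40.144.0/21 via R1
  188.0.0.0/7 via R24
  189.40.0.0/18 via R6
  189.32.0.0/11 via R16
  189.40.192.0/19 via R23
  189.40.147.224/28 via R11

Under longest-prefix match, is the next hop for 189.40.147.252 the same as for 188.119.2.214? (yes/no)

no

189.40.147.252: longest match 189.40.0.0/15 -> R7
188.119.2.214: longest match 188.0.0.0/7 -> R24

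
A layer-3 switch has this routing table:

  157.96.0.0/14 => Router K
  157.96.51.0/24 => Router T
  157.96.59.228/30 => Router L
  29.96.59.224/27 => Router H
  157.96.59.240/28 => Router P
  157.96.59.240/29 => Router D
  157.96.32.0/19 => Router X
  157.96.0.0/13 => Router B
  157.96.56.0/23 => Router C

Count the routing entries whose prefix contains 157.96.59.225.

3

Prefixes containing 157.96.59.225:
  157.96.0.0/13 (157.96.0.0 - 157.103.255.255)
  157.96.0.0/14 (157.96.0.0 - 157.99.255.255)
  157.96.32.0/19 (157.96.32.0 - 157.96.63.255)
Total matching entries: 3.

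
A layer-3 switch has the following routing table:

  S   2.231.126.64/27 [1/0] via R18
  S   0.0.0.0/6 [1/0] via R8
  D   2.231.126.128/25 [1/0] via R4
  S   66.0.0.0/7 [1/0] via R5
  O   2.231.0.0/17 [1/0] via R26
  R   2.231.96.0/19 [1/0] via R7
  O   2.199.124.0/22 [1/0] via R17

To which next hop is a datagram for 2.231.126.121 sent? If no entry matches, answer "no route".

Routes whose prefix contains 2.231.126.121:
  0.0.0.0/6 (0.0.0.0 - 3.255.255.255) -> R8
  2.231.0.0/17 (2.231.0.0 - 2.231.127.255) -> R26
  2.231.96.0/19 (2.231.96.0 - 2.231.127.255) -> R7
More-specific entries that do NOT match:
  2.231.126.64/27 (2.231.126.64 - 2.231.126.95) does not contain 2.231.126.121
  2.231.126.128/25 (2.231.126.128 - 2.231.126.255) does not contain 2.231.126.121
  2.199.124.0/22 (2.199.124.0 - 2.199.127.255) does not contain 2.231.126.121
Longest matching prefix is /19 -> next hop R7.

R7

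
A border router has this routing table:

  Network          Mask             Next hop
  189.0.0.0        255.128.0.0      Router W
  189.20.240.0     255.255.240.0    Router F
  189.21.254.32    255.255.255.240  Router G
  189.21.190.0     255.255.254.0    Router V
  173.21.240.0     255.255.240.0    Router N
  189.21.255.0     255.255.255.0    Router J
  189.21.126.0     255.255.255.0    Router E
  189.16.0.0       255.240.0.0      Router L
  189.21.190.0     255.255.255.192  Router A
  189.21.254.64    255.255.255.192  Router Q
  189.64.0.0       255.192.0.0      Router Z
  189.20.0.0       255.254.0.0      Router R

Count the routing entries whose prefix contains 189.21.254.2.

3

Prefixes containing 189.21.254.2:
  189.0.0.0/9 (189.0.0.0 - 189.127.255.255)
  189.16.0.0/12 (189.16.0.0 - 189.31.255.255)
  189.20.0.0/15 (189.20.0.0 - 189.21.255.255)
Total matching entries: 3.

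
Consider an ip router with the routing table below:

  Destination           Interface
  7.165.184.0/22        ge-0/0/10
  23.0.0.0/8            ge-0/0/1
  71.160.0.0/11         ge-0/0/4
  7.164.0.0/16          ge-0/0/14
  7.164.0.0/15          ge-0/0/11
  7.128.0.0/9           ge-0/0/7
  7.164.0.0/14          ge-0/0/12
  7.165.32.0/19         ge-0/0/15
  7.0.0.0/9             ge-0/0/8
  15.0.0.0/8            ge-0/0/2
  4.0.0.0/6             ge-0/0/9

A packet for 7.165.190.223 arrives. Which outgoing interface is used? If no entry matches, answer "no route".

Routes whose prefix contains 7.165.190.223:
  4.0.0.0/6 (4.0.0.0 - 7.255.255.255) -> ge-0/0/9
  7.128.0.0/9 (7.128.0.0 - 7.255.255.255) -> ge-0/0/7
  7.164.0.0/14 (7.164.0.0 - 7.167.255.255) -> ge-0/0/12
  7.164.0.0/15 (7.164.0.0 - 7.165.255.255) -> ge-0/0/11
More-specific entries that do NOT match:
  7.165.184.0/22 (7.165.184.0 - 7.165.187.255) does not contain 7.165.190.223
  7.165.32.0/19 (7.165.32.0 - 7.165.63.255) does not contain 7.165.190.223
  7.164.0.0/16 (7.164.0.0 - 7.164.255.255) does not contain 7.165.190.223
Longest matching prefix is /15 -> interface ge-0/0/11.

ge-0/0/11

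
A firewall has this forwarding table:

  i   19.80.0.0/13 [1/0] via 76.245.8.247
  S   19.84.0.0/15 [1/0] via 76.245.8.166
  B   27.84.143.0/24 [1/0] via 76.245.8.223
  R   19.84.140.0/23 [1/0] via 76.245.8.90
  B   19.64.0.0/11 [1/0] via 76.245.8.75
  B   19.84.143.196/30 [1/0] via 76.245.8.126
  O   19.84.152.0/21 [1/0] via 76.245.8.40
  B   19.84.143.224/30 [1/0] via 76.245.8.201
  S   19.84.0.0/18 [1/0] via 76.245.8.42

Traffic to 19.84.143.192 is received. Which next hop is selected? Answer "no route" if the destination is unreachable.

Routes whose prefix contains 19.84.143.192:
  19.64.0.0/11 (19.64.0.0 - 19.95.255.255) -> 76.245.8.75
  19.80.0.0/13 (19.80.0.0 - 19.87.255.255) -> 76.245.8.247
  19.84.0.0/15 (19.84.0.0 - 19.85.255.255) -> 76.245.8.166
More-specific entries that do NOT match:
  19.84.143.196/30 (19.84.143.196 - 19.84.143.199) does not contain 19.84.143.192
  19.84.143.224/30 (19.84.143.224 - 19.84.143.227) does not contain 19.84.143.192
  27.84.143.0/24 (27.84.143.0 - 27.84.143.255) does not contain 19.84.143.192
  19.84.140.0/23 (19.84.140.0 - 19.84.141.255) does not contain 19.84.143.192
  19.84.152.0/21 (19.84.152.0 - 19.84.159.255) does not contain 19.84.143.192
  19.84.0.0/18 (19.84.0.0 - 19.84.63.255) does not contain 19.84.143.192
Longest matching prefix is /15 -> next hop 76.245.8.166.

76.245.8.166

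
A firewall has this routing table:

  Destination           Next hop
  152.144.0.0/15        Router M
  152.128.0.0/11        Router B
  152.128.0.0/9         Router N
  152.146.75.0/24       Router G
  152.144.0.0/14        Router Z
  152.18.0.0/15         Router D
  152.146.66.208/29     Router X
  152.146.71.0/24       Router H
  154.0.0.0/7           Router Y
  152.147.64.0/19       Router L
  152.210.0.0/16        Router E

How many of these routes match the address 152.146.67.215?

Prefixes containing 152.146.67.215:
  152.128.0.0/9 (152.128.0.0 - 152.255.255.255)
  152.128.0.0/11 (152.128.0.0 - 152.159.255.255)
  152.144.0.0/14 (152.144.0.0 - 152.147.255.255)
Total matching entries: 3.

3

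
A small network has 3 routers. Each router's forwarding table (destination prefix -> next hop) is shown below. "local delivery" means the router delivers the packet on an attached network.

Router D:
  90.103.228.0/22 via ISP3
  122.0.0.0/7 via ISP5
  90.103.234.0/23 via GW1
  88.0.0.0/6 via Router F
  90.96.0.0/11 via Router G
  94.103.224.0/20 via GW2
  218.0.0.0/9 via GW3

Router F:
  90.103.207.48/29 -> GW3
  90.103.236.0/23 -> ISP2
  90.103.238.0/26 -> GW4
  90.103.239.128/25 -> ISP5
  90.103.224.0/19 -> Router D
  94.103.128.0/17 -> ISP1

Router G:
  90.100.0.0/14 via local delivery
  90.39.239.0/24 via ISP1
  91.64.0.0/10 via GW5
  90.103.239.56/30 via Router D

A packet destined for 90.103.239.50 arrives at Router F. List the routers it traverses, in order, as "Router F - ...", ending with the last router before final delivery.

Router F - Router D - Router G

At Router F: longest match for 90.103.239.50 is 90.103.224.0/19 -> Router D
At Router D: longest match for 90.103.239.50 is 90.96.0.0/11 -> Router G
At Router G: longest match for 90.103.239.50 is 90.100.0.0/14 -> local delivery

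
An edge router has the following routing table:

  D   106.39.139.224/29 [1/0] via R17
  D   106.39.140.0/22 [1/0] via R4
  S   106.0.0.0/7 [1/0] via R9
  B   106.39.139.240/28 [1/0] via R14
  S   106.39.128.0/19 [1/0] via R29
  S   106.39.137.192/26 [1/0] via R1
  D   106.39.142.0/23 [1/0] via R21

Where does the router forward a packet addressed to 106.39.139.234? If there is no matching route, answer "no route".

R29

Routes whose prefix contains 106.39.139.234:
  106.0.0.0/7 (106.0.0.0 - 107.255.255.255) -> R9
  106.39.128.0/19 (106.39.128.0 - 106.39.159.255) -> R29
More-specific entries that do NOT match:
  106.39.139.224/29 (106.39.139.224 - 106.39.139.231) does not contain 106.39.139.234
  106.39.139.240/28 (106.39.139.240 - 106.39.139.255) does not contain 106.39.139.234
  106.39.137.192/26 (106.39.137.192 - 106.39.137.255) does not contain 106.39.139.234
  106.39.142.0/23 (106.39.142.0 - 106.39.143.255) does not contain 106.39.139.234
  106.39.140.0/22 (106.39.140.0 - 106.39.143.255) does not contain 106.39.139.234
Longest matching prefix is /19 -> next hop R29.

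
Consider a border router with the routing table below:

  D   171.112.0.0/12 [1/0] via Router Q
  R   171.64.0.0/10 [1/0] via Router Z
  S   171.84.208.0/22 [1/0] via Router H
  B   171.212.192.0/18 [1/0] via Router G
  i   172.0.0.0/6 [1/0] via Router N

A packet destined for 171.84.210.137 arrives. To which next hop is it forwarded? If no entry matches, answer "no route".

Routes whose prefix contains 171.84.210.137:
  171.64.0.0/10 (171.64.0.0 - 171.127.255.255) -> Router Z
  171.84.208.0/22 (171.84.208.0 - 171.84.211.255) -> Router H
Longest matching prefix is /22 -> next hop Router H.

Router H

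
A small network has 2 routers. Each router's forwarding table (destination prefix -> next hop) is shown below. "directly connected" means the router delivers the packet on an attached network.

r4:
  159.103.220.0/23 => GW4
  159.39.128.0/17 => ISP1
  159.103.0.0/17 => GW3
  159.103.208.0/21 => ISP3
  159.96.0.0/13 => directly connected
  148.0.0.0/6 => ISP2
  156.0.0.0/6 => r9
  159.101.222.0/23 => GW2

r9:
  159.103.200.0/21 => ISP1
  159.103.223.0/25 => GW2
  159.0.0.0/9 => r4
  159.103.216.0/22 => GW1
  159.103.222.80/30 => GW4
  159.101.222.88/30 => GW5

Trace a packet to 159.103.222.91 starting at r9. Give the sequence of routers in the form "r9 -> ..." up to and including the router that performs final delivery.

r9 -> r4

At r9: longest match for 159.103.222.91 is 159.0.0.0/9 -> r4
At r4: longest match for 159.103.222.91 is 159.96.0.0/13 -> directly connected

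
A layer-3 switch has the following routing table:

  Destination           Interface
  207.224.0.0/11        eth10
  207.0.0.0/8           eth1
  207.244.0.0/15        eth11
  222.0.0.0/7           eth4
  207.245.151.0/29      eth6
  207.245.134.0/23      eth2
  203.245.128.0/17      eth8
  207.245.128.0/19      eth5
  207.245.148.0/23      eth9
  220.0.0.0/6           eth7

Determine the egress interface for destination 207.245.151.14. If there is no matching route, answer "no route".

eth5

Routes whose prefix contains 207.245.151.14:
  207.0.0.0/8 (207.0.0.0 - 207.255.255.255) -> eth1
  207.224.0.0/11 (207.224.0.0 - 207.255.255.255) -> eth10
  207.244.0.0/15 (207.244.0.0 - 207.245.255.255) -> eth11
  207.245.128.0/19 (207.245.128.0 - 207.245.159.255) -> eth5
More-specific entries that do NOT match:
  207.245.151.0/29 (207.245.151.0 - 207.245.151.7) does not contain 207.245.151.14
  207.245.134.0/23 (207.245.134.0 - 207.245.135.255) does not contain 207.245.151.14
  207.245.148.0/23 (207.245.148.0 - 207.245.149.255) does not contain 207.245.151.14
Longest matching prefix is /19 -> interface eth5.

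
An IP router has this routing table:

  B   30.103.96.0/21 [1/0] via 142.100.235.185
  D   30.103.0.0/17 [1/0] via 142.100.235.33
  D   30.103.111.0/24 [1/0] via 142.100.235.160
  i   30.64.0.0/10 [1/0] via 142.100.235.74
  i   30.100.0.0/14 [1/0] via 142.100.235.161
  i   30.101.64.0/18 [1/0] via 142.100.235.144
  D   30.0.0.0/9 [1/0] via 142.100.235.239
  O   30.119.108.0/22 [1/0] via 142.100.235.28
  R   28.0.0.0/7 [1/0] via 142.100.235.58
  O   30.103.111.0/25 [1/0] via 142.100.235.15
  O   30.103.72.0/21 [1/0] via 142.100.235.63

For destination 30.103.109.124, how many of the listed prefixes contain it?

4

Prefixes containing 30.103.109.124:
  30.0.0.0/9 (30.0.0.0 - 30.127.255.255)
  30.64.0.0/10 (30.64.0.0 - 30.127.255.255)
  30.100.0.0/14 (30.100.0.0 - 30.103.255.255)
  30.103.0.0/17 (30.103.0.0 - 30.103.127.255)
Total matching entries: 4.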